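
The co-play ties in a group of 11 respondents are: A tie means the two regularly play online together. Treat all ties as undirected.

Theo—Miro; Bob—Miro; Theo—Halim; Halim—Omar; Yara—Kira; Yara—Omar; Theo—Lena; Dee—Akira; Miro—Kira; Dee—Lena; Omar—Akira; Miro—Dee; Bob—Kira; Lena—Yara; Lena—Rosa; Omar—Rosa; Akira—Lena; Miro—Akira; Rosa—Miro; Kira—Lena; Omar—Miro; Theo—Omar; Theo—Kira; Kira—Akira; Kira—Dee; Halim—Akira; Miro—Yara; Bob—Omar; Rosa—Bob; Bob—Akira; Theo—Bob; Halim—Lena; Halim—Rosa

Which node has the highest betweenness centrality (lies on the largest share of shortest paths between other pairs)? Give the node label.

Miro

Unnormalized betweenness of each node: Akira:179/60, Bob:11/10, Dee:1/6, Halim:23/30, Kira:29/12, Lena:127/30, Miro:64/15, Omar:41/15, Rosa:67/60, Theo:33/20, Yara:17/30.
Miro has the largest value, 64/15, making it the main broker — the node through which the most shortest paths run.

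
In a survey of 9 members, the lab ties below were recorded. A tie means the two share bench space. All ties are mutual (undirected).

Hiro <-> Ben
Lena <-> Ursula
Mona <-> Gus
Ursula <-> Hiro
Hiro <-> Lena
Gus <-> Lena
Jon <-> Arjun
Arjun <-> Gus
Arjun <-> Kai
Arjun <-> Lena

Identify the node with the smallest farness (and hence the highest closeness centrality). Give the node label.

Farness (sum of distances to all others) for each node — Arjun:13, Ben:23, Gus:14, Hiro:16, Jon:20, Kai:20, Lena:12, Mona:21, Ursula:17.
The smallest farness is 12, for Lena, so Lena has the highest closeness.

Lena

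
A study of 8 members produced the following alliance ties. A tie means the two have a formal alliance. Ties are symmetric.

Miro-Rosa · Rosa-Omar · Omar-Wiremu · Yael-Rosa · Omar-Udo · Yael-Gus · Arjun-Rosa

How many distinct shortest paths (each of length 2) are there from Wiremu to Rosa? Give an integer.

The shortest distance is 2, and the only length-2 path is Wiremu–Omar–Rosa. So there is exactly 1 shortest path.

1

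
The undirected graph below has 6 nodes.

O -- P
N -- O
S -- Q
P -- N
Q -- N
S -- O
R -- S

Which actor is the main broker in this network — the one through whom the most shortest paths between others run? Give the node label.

Unnormalized betweenness of each node: N:3/2, O:3, P:0, Q:1, R:0, S:9/2.
S has the largest value, 9/2, making it the main broker — the node through which the most shortest paths run.

S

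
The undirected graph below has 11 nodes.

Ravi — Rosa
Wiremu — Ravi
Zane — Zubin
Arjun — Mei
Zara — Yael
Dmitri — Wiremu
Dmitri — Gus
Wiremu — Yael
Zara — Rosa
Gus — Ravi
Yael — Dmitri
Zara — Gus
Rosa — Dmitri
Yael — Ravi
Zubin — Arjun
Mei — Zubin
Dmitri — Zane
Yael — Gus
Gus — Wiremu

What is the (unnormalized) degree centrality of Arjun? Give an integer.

Arjun is directly tied to Mei and Zubin. That is 2 neighbors, so the degree of Arjun is 2.

2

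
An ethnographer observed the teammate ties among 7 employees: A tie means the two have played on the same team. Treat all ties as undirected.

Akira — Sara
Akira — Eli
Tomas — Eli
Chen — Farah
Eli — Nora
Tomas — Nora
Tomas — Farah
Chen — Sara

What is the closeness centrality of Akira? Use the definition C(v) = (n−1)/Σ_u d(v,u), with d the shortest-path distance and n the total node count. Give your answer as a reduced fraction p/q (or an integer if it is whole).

Distances from Akira: Chen:2, Eli:1, Farah:3, Nora:2, Sara:1, Tomas:2. Sum = 11.
n = 7, so closeness = 6/11.

6/11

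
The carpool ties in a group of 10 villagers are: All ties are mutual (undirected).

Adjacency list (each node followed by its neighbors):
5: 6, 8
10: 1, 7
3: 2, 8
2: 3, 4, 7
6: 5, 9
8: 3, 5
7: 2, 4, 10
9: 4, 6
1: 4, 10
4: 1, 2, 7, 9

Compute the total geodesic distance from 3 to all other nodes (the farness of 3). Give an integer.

Distances from 3: 1:3, 2:1, 4:2, 5:2, 6:3, 7:2, 8:1, 9:3, 10:3.
Sum = 3 + 1 + 2 + 2 + 3 + 2 + 1 + 3 + 3 = 20.

20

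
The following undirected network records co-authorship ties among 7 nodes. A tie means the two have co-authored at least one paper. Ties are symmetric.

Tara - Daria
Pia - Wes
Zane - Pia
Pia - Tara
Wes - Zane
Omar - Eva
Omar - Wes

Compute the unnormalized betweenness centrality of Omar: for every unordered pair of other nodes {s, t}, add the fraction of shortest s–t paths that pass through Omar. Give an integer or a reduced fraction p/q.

5

Pairs whose geodesics pass through Omar — Daria–Eva: 1; Zane–Eva: 1; Wes–Eva: 1; Tara–Eva: 1; Pia–Eva: 1.
All other pairs contribute 0.
Summing the contributions gives betweenness(Omar) = 5.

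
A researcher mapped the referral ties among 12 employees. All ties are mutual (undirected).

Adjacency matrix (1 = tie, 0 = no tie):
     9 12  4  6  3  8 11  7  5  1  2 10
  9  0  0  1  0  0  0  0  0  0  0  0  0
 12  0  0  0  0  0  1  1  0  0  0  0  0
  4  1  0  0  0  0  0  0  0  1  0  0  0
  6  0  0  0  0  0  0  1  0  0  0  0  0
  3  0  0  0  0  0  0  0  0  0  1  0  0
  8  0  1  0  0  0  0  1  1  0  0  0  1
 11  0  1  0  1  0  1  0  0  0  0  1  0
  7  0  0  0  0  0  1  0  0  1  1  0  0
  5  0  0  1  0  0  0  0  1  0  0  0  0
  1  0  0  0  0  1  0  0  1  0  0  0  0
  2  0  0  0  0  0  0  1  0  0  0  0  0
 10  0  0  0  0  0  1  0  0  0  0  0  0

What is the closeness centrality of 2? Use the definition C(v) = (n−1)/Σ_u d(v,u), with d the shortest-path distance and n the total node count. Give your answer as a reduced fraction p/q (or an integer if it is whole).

11/37

Distances from 2: 1:4, 3:5, 4:5, 5:4, 6:2, 7:3, 8:2, 9:6, 10:3, 11:1, 12:2. Sum = 37.
n = 12, so closeness = 11/37.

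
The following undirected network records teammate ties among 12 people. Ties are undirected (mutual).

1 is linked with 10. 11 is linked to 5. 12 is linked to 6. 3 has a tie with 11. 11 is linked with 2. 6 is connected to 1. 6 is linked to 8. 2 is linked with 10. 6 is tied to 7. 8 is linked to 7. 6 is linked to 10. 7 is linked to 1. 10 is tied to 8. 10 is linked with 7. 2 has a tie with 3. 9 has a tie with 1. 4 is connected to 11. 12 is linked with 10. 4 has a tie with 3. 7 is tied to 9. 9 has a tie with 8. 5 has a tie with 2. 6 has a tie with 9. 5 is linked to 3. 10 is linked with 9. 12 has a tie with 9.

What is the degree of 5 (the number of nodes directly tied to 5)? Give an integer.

3

5 is directly tied to 2, 3, and 11. That is 3 neighbors, so the degree of 5 is 3.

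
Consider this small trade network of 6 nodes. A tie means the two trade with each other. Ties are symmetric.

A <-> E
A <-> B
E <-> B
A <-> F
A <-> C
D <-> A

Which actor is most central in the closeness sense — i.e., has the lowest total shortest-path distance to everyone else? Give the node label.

Farness (sum of distances to all others) for each node — A:5, B:8, C:9, D:9, E:8, F:9.
The smallest farness is 5, for A, so A has the highest closeness.

A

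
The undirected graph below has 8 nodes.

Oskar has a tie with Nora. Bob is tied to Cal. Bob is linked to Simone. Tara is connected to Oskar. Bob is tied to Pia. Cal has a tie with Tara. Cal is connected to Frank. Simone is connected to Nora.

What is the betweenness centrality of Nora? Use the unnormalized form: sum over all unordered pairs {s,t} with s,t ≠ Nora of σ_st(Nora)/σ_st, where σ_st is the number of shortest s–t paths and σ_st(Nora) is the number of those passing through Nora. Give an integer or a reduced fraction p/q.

Pairs whose geodesics pass through Nora — Oskar–Pia: 1/2; Oskar–Simone: 1; Oskar–Bob: 1/2; Tara–Simone: 1/2.
All other pairs contribute 0.
Summing the contributions gives betweenness(Nora) = 5/2.

5/2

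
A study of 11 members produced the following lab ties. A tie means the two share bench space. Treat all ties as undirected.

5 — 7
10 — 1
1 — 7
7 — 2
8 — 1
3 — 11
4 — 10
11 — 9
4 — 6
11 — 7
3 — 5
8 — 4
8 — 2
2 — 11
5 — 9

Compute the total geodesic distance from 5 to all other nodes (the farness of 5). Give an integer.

Distances from 5: 1:2, 2:2, 3:1, 4:4, 6:5, 7:1, 8:3, 9:1, 10:3, 11:2.
Sum = 2 + 2 + 1 + 4 + 5 + 1 + 3 + 1 + 3 + 2 = 24.

24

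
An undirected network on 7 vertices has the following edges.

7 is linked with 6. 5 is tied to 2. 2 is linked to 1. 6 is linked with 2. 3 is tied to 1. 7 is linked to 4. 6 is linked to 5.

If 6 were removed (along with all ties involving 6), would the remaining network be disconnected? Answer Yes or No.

Removing 6 leaves {1, 2, 3, and 5} with no path to {4 and 7}, so the network splits into 2 components. 6 is a cut vertex.

Yes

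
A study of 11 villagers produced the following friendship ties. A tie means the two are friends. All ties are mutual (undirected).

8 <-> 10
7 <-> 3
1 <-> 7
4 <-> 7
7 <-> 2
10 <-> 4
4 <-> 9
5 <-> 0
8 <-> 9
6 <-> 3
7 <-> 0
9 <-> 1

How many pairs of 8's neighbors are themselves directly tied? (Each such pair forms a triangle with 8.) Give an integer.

0

8's neighbors are 9 and 10, but none of them are tied to each other, so no triangle contains 8.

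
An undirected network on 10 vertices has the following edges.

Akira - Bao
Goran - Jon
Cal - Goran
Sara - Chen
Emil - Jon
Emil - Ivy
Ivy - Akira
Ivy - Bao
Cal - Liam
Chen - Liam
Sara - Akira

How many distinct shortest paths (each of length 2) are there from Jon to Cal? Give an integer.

The shortest distance is 2, and the only length-2 path is Jon–Goran–Cal. So there is exactly 1 shortest path.

1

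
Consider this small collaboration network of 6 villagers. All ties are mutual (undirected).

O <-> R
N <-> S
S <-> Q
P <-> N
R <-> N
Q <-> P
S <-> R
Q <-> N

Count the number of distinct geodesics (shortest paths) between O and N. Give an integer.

1

The shortest distance is 2, and the only length-2 path is O–R–N. So there is exactly 1 shortest path.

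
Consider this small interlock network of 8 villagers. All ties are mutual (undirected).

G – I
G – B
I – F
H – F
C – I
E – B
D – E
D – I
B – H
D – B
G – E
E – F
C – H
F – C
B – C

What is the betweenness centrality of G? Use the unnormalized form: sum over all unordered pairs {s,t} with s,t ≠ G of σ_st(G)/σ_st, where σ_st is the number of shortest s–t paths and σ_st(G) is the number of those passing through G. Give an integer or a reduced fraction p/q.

2/3

Pairs whose geodesics pass through G — B–I: 1/3; E–I: 1/3.
All other pairs contribute 0.
Summing the contributions gives betweenness(G) = 2/3.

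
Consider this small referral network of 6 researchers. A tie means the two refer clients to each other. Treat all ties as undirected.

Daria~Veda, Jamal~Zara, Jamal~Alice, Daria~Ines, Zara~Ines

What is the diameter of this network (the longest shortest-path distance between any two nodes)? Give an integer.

5

Eccentricity of each node (its greatest distance to any other): Alice:5, Daria:4, Ines:3, Jamal:4, Veda:5, Zara:3.
The maximum eccentricity is 5, realized for instance by the pair Veda–Alice via Veda – Daria – Ines – Zara – Jamal – Alice. So the diameter is 5.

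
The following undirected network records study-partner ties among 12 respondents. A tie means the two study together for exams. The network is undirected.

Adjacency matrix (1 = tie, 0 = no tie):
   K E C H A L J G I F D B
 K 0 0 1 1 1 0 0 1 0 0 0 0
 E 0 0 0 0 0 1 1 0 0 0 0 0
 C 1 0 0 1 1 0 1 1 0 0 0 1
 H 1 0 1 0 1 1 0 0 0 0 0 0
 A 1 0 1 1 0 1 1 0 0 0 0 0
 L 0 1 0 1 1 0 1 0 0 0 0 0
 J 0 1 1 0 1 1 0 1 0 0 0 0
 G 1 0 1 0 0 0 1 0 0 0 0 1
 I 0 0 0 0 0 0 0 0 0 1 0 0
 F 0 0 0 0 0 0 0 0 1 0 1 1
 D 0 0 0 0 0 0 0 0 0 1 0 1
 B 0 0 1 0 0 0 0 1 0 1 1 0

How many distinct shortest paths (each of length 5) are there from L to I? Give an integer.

4

The shortest distance is 5. The length-5 paths are: L–H–C–B–F–I; L–A–C–B–F–I; L–J–C–B–F–I; L–J–G–B–F–I.
That gives 4 distinct shortest paths.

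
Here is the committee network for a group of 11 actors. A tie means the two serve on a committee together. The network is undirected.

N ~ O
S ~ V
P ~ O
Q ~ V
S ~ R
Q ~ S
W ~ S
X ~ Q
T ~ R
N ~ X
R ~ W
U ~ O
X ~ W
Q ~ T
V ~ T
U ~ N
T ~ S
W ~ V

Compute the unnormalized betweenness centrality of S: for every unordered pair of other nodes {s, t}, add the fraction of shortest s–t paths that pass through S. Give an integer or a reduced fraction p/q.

3/2

Pairs whose geodesics pass through S — Q–R: 1/2; Q–W: 1/3; T–W: 1/3; V–R: 1/3.
All other pairs contribute 0.
Summing the contributions gives betweenness(S) = 3/2.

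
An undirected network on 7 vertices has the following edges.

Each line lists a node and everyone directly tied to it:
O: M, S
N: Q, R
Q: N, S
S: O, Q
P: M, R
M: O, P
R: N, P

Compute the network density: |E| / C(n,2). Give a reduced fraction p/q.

There are 7 edges and 7 nodes, so the maximum possible is C(7,2) = 21.
Density = 7/21 = 1/3.

1/3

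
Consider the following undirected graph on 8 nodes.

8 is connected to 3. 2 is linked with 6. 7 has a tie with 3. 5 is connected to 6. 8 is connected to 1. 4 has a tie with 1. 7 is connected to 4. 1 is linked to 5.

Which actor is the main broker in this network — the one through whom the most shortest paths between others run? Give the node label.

Unnormalized betweenness of each node: 1:13, 2:0, 3:1, 4:4, 5:10, 6:6, 7:1, 8:4.
1 has the largest value, 13, making it the main broker — the node through which the most shortest paths run.

1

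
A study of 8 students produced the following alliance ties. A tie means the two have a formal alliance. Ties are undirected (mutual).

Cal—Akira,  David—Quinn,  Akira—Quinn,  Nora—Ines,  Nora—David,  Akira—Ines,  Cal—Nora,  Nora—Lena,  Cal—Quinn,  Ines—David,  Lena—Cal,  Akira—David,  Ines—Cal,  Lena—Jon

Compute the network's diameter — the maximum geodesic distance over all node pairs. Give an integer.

Eccentricity of each node (its greatest distance to any other): Akira:3, Cal:2, David:3, Ines:3, Jon:3, Lena:2, Nora:2, Quinn:3.
The maximum eccentricity is 3, realized for instance by the pair David–Jon via David – Nora – Lena – Jon. So the diameter is 3.

3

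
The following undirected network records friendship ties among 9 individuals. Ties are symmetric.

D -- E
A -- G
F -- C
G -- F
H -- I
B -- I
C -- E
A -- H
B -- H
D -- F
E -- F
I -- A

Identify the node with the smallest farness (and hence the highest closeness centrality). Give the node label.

G

Farness (sum of distances to all others) for each node — A:16, B:26, C:22, D:22, E:21, F:16, G:15, H:20, I:20.
The smallest farness is 15, for G, so G has the highest closeness.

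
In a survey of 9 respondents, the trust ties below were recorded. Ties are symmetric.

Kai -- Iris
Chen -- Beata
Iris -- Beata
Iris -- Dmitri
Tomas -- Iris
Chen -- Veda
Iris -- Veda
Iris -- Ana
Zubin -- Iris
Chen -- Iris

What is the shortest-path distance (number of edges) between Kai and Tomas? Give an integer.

2

One shortest route is Kai – Iris – Tomas, which uses 2 edges, and Kai and Tomas are not directly tied, so nothing shorter exists. So d(Kai,Tomas) = 2.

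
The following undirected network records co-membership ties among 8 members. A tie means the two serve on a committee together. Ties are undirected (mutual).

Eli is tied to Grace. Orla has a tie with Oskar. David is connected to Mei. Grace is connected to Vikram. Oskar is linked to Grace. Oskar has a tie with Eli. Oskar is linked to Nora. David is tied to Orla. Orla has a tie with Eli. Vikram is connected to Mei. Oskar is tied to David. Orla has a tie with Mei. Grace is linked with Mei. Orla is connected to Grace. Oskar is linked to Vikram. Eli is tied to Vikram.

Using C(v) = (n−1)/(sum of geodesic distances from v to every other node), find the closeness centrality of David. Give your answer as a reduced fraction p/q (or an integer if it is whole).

7/11

Distances from David: Eli:2, Grace:2, Mei:1, Nora:2, Orla:1, Oskar:1, Vikram:2. Sum = 11.
n = 8, so closeness = 7/11.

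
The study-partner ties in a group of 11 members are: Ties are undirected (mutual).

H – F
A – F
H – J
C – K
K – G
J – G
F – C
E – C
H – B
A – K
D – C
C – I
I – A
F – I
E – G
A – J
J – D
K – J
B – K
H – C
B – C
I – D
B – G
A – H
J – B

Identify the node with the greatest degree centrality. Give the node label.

Degrees — A:5, B:5, C:7, D:3, E:2, F:4, G:4, H:5, I:4, J:6, K:5.
The maximum is 7, attained only by C.

C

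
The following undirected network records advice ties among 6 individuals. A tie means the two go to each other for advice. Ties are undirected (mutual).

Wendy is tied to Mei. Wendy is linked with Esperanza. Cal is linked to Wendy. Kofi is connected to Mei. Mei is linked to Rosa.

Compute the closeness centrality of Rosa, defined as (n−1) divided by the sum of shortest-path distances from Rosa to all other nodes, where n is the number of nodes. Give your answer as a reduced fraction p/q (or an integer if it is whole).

Distances from Rosa: Cal:3, Esperanza:3, Kofi:2, Mei:1, Wendy:2. Sum = 11.
n = 6, so closeness = 5/11.

5/11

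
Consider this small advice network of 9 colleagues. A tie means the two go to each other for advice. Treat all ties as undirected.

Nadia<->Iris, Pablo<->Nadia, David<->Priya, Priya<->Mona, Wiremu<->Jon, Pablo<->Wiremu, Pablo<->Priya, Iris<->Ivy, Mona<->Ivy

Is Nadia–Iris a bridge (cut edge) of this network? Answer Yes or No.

No

Even without that edge, Nadia still reaches Iris via Nadia – Pablo – Priya – Mona – Ivy – Iris, so the network stays connected. Not a bridge.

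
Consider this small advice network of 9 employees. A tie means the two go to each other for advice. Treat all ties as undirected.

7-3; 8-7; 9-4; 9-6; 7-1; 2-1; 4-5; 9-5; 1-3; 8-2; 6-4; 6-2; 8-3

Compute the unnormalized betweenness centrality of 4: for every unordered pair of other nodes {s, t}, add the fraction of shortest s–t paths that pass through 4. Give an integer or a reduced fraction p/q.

Pairs whose geodesics pass through 4 — 3–5: 2/4; 2–5: 1/2; 1–5: 1/2; 7–5: 2/4; 8–5: 1/2; 6–5: 1/2.
All other pairs contribute 0.
Summing the contributions gives betweenness(4) = 3.

3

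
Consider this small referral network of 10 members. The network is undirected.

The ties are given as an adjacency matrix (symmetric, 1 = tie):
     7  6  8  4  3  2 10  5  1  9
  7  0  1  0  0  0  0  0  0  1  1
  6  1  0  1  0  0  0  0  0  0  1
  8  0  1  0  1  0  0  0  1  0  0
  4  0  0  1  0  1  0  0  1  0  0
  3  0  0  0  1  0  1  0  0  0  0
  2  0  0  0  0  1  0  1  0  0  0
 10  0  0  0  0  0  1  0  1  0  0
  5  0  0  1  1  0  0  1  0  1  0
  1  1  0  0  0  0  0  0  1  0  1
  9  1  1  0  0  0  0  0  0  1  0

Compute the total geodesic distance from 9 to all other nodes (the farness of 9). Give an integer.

21

Distances from 9: 1:1, 2:4, 3:4, 4:3, 5:2, 6:1, 7:1, 8:2, 10:3.
Sum = 1 + 4 + 4 + 3 + 2 + 1 + 1 + 2 + 3 = 21.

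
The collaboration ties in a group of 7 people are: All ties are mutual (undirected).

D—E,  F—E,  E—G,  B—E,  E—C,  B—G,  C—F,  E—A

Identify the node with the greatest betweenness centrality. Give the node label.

E

Unnormalized betweenness of each node: A:0, B:0, C:0, D:0, E:13, F:0, G:0.
E has the largest value, 13, making it the main broker — the node through which the most shortest paths run.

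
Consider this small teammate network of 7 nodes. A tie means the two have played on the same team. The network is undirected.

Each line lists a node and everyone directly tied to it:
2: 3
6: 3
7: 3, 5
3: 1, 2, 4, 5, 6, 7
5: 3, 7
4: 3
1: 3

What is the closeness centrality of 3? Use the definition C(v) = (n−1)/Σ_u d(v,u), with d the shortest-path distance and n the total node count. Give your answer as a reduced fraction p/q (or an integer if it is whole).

Distances from 3: 1:1, 2:1, 4:1, 5:1, 6:1, 7:1. Sum = 6.
n = 7, so closeness = 6/6 = 1.

1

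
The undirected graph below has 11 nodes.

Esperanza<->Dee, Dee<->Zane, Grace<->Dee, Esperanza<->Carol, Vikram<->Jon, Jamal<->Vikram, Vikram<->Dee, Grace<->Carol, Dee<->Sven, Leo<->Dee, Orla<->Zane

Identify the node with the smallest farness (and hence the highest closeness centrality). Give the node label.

Farness (sum of distances to all others) for each node — Carol:28, Dee:14, Esperanza:21, Grace:21, Jamal:28, Jon:28, Leo:23, Orla:30, Sven:23, Vikram:19, Zane:21.
The smallest farness is 14, for Dee, so Dee has the highest closeness.

Dee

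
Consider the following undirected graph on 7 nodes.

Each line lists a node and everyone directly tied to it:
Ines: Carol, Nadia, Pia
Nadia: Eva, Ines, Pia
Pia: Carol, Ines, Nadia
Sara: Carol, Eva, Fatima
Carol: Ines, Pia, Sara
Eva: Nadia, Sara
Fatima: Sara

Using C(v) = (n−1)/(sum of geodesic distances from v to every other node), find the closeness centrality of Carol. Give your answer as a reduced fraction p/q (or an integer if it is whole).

2/3

Distances from Carol: Eva:2, Fatima:2, Ines:1, Nadia:2, Pia:1, Sara:1. Sum = 9.
n = 7, so closeness = 6/9 = 2/3.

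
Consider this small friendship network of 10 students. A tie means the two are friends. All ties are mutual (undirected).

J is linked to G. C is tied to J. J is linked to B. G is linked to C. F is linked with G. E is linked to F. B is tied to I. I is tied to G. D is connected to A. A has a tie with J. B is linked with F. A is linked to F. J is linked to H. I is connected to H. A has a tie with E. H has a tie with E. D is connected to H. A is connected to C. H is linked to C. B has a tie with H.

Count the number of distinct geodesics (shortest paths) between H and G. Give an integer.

3

The shortest distance is 2. The length-2 paths are: H–I–G; H–C–G; H–J–G.
That gives 3 distinct shortest paths.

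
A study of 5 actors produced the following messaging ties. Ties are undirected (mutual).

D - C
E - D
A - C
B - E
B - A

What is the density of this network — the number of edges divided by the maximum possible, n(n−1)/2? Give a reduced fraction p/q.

1/2

There are 5 edges and 5 nodes, so the maximum possible is C(5,2) = 10.
Density = 5/10 = 1/2.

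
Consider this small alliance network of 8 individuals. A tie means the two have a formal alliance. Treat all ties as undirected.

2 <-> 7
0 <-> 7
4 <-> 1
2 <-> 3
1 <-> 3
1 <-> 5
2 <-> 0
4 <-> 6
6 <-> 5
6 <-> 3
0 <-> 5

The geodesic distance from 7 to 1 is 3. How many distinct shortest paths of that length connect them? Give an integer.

The shortest distance is 3. The length-3 paths are: 7–2–3–1; 7–0–5–1.
That gives 2 distinct shortest paths.

2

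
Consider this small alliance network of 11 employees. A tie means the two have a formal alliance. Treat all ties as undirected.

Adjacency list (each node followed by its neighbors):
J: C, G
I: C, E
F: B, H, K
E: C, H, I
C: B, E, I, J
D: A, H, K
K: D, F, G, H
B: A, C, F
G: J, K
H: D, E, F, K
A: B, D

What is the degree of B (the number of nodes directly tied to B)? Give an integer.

3

B is directly tied to A, C, and F. That is 3 neighbors, so the degree of B is 3.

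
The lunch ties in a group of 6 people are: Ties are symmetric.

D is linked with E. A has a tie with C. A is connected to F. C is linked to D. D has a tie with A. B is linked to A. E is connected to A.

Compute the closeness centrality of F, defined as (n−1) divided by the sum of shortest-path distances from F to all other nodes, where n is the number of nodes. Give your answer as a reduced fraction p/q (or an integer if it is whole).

Distances from F: A:1, B:2, C:2, D:2, E:2. Sum = 9.
n = 6, so closeness = 5/9.

5/9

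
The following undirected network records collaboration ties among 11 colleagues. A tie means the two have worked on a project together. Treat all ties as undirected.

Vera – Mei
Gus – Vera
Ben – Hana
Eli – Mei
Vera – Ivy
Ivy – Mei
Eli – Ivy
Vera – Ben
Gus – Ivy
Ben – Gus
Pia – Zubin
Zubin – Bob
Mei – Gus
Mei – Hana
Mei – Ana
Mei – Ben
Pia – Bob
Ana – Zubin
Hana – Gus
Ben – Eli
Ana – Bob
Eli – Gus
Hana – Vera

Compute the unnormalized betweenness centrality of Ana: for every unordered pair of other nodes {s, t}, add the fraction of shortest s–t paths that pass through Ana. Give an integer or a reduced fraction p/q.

Pairs whose geodesics pass through Ana — Bob–Eli: 1; Bob–Gus: 1; Bob–Ben: 1; Bob–Ivy: 1; Bob–Hana: 1; Bob–Vera: 1; Bob–Mei: 1; Zubin–Eli: 1; Zubin–Gus: 1; Zubin–Ben: 1; Zubin–Ivy: 1; Zubin–Hana: 1; Zubin–Vera: 1; Zubin–Mei: 1 … (+7 more pairs).
All other pairs contribute 0.
Summing the contributions gives betweenness(Ana) = 21.

21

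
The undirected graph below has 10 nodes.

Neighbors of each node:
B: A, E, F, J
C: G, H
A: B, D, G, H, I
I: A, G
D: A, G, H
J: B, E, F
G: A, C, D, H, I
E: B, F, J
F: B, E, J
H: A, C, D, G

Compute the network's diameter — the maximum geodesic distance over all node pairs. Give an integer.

4

Eccentricity of each node (its greatest distance to any other): A:2, B:3, C:4, D:3, E:4, F:4, G:3, H:3, I:3, J:4.
The maximum eccentricity is 4, realized for instance by the pair J–C via J – B – A – H – C. So the diameter is 4.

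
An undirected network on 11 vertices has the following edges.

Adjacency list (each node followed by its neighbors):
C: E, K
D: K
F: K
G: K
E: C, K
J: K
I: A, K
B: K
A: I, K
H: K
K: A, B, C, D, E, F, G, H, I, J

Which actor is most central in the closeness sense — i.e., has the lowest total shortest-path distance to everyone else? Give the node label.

K

Farness (sum of distances to all others) for each node — A:18, B:19, C:18, D:19, E:18, F:19, G:19, H:19, I:18, J:19, K:10.
The smallest farness is 10, for K, so K has the highest closeness.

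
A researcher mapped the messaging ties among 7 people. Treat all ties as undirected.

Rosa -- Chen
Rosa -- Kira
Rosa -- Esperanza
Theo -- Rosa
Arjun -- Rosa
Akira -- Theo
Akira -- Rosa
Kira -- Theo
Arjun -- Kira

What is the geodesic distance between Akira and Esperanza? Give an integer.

One shortest route is Akira – Rosa – Esperanza, which uses 2 edges, and Akira and Esperanza are not directly tied, so nothing shorter exists. So d(Akira,Esperanza) = 2.

2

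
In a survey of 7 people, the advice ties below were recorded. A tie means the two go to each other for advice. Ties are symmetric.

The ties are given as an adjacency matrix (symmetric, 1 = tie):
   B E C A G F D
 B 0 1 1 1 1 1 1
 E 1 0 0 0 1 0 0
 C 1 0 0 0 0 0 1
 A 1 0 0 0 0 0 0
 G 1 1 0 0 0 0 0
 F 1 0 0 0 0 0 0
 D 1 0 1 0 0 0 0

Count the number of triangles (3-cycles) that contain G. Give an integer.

1

G's neighbors: B and E.
Neighbor pairs that are themselves tied: G–B–E. Each forms one triangle with G, for 1 in total.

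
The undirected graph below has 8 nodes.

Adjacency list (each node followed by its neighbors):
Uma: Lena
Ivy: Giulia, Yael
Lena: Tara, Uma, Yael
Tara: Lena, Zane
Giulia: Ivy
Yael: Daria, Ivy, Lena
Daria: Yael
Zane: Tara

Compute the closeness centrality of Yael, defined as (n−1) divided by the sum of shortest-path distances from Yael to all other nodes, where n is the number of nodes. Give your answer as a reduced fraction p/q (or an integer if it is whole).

7/12

Distances from Yael: Daria:1, Giulia:2, Ivy:1, Lena:1, Tara:2, Uma:2, Zane:3. Sum = 12.
n = 8, so closeness = 7/12.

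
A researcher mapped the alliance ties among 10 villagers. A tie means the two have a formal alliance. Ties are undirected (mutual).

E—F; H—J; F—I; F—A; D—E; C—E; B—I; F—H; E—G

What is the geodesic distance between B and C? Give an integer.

One shortest route is B – I – F – E – C, which uses 4 edges, and at distance 3 from B we only reach {A, E, H}, which does not include C. So d(B,C) = 4.

4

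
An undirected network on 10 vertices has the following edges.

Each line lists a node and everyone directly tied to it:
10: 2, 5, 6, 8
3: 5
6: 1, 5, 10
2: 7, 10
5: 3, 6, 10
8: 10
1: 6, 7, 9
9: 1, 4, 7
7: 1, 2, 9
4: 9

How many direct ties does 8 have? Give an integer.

1

8 is directly tied to 10. That is 1 neighbor, so the degree of 8 is 1.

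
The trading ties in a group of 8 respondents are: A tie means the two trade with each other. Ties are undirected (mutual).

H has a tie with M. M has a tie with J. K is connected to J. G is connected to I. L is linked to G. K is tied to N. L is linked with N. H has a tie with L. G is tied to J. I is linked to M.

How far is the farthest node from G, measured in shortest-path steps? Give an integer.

Distances from G: H:2, I:1, J:1, K:2, L:1, M:2, N:2.
The largest is 2 (to M, K, N, and H), so the eccentricity of G is 2.

2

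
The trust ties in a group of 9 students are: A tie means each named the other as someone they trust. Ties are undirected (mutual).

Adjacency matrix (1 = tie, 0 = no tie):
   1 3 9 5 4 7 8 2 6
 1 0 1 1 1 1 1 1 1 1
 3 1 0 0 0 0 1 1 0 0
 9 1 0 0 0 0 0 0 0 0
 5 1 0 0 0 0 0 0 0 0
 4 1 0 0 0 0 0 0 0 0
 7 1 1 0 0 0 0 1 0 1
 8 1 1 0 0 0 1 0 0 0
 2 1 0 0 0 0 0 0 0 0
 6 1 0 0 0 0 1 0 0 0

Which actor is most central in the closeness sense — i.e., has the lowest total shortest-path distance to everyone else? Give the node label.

Farness (sum of distances to all others) for each node — 1:8, 2:15, 3:13, 4:15, 5:15, 6:14, 7:12, 8:13, 9:15.
The smallest farness is 8, for 1, so 1 has the highest closeness.

1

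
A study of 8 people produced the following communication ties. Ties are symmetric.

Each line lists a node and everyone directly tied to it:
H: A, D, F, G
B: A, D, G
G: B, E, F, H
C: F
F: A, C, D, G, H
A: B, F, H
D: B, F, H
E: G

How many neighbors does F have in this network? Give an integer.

F is directly tied to A, C, D, G, and H. That is 5 neighbors, so the degree of F is 5.

5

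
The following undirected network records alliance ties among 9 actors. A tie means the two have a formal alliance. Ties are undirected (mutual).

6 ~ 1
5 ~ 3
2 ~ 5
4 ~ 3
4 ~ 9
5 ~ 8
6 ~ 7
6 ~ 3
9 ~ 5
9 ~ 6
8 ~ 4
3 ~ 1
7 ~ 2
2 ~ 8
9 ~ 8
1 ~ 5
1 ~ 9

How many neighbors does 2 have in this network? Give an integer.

2 is directly tied to 5, 7, and 8. That is 3 neighbors, so the degree of 2 is 3.

3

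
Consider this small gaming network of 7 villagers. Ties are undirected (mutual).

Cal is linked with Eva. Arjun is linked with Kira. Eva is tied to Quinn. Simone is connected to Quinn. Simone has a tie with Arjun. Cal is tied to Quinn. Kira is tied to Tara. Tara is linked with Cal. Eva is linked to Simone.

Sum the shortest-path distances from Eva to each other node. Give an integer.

Distances from Eva: Arjun:2, Cal:1, Kira:3, Quinn:1, Simone:1, Tara:2.
Sum = 2 + 1 + 3 + 1 + 1 + 2 = 10.

10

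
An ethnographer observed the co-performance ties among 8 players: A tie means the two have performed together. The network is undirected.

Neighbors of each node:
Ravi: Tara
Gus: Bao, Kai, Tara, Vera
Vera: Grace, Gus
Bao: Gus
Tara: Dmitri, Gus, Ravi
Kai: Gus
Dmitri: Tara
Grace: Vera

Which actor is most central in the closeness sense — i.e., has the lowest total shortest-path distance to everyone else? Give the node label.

Farness (sum of distances to all others) for each node — Bao:16, Dmitri:18, Grace:20, Gus:10, Kai:16, Ravi:18, Tara:12, Vera:14.
The smallest farness is 10, for Gus, so Gus has the highest closeness.

Gus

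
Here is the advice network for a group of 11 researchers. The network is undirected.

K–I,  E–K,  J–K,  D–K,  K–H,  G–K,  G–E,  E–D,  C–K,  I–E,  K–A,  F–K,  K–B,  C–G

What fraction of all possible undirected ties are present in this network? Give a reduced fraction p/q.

14/55

There are 14 edges and 11 nodes, so the maximum possible is C(11,2) = 55.
Density = 14/55.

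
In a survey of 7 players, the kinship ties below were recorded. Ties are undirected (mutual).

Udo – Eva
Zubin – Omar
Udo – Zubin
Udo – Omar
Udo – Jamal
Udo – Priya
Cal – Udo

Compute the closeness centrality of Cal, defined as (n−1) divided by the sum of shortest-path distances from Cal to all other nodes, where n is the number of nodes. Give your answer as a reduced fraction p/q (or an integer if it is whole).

Distances from Cal: Eva:2, Jamal:2, Omar:2, Priya:2, Udo:1, Zubin:2. Sum = 11.
n = 7, so closeness = 6/11.

6/11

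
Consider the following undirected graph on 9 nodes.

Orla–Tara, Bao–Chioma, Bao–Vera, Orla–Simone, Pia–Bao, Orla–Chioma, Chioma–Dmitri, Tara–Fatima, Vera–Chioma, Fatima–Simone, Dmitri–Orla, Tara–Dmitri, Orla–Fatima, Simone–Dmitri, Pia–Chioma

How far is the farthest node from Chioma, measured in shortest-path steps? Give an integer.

Distances from Chioma: Bao:1, Dmitri:1, Fatima:2, Orla:1, Pia:1, Simone:2, Tara:2, Vera:1.
The largest is 2 (to Simone, Tara, and Fatima), so the eccentricity of Chioma is 2.

2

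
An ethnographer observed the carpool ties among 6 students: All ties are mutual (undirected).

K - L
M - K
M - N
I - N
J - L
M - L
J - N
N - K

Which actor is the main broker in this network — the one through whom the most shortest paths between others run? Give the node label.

Unnormalized betweenness of each node: I:0, J:2/3, K:2/3, L:1, M:2/3, N:5.
N has the largest value, 5, making it the main broker — the node through which the most shortest paths run.

N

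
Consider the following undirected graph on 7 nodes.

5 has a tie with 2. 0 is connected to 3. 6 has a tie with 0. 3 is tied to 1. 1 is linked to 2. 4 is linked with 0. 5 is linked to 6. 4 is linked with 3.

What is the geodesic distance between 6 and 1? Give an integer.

3

One shortest route is 6 – 0 – 3 – 1, which uses 3 edges, and at distance 2 from 6 we only reach {2, 3, 4}, which does not include 1. So d(6,1) = 3.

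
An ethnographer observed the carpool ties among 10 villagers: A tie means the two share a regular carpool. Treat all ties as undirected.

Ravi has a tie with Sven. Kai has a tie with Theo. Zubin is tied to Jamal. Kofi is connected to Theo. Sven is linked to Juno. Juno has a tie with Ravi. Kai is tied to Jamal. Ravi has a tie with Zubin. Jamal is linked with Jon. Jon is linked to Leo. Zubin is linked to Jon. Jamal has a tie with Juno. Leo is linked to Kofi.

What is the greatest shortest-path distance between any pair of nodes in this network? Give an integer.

5

Eccentricity of each node (its greatest distance to any other): Jamal:3, Jon:3, Juno:4, Kai:3, Kofi:5, Leo:4, Ravi:4, Sven:5, Theo:4, Zubin:3.
The maximum eccentricity is 5, realized for instance by the pair Sven–Kofi via Sven – Juno – Jamal – Kai – Theo – Kofi. So the diameter is 5.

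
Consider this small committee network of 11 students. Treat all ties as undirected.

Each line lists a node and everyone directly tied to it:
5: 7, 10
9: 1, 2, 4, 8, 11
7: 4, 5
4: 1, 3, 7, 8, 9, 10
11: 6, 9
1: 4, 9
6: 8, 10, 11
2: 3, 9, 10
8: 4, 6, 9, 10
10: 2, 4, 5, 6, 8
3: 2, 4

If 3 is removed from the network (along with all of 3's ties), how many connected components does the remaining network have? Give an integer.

1

3's neighbors (2 and 4) remain reachable from one another through other ties, so the rest of the network stays in one piece.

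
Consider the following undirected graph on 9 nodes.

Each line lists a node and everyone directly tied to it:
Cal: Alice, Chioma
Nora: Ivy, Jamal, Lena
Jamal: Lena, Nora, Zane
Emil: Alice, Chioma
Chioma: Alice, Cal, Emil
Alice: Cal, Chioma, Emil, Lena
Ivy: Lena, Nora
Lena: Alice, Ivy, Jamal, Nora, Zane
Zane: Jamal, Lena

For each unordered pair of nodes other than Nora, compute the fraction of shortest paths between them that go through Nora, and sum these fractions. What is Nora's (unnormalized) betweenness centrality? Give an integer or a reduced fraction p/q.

1/2

Pairs whose geodesics pass through Nora — Ivy–Jamal: 1/2.
All other pairs contribute 0.
Summing the contributions gives betweenness(Nora) = 1/2.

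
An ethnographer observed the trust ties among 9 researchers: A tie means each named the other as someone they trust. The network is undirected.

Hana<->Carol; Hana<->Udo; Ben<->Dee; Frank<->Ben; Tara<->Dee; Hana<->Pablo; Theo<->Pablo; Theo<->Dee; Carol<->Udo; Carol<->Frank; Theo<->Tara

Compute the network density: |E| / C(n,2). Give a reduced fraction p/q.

11/36

There are 11 edges and 9 nodes, so the maximum possible is C(9,2) = 36.
Density = 11/36.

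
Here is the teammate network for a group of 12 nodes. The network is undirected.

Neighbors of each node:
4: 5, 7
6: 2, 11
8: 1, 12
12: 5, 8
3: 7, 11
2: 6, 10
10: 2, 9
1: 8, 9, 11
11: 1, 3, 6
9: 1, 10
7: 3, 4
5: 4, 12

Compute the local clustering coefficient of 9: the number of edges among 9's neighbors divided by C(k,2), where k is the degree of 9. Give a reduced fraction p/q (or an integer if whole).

0

9's neighbors: 1 and 10 (k = 2).
Possible neighbor pairs: C(2,2) = 1. Edges among them: none → e = 0.
Clustering(9) = 0/1.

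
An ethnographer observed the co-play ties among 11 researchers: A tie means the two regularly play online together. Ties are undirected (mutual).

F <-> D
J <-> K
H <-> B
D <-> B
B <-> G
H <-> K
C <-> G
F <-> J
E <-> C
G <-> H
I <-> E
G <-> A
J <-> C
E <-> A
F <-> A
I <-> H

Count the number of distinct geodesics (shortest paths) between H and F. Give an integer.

The shortest distance is 3. The length-3 paths are: H–K–J–F; H–B–D–F; H–G–A–F.
That gives 3 distinct shortest paths.

3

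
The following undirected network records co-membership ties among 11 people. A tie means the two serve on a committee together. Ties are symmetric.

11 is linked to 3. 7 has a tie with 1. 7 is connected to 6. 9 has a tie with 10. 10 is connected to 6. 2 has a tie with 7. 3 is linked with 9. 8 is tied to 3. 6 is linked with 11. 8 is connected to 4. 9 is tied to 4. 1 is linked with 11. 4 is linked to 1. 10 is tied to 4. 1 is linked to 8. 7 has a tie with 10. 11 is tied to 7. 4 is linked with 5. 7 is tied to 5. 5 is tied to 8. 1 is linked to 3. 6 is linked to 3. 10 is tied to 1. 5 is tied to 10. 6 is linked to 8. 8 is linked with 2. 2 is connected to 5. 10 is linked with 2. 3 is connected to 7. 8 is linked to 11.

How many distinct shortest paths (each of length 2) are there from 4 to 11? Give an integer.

2

The shortest distance is 2. The length-2 paths are: 4–1–11; 4–8–11.
That gives 2 distinct shortest paths.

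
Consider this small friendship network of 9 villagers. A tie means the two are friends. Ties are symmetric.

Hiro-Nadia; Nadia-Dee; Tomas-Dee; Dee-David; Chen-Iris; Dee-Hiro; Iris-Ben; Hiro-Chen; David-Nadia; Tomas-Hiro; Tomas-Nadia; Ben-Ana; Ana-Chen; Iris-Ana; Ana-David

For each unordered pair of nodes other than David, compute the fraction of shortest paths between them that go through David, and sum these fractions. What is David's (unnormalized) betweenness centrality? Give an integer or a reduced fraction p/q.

Pairs whose geodesics pass through David — Dee–Ben: 1; Dee–Ana: 1; Dee–Iris: 1/2; Tomas–Ben: 2/4; Tomas–Ana: 2/3; Nadia–Ben: 1; Nadia–Ana: 1; Nadia–Iris: 1/2.
All other pairs contribute 0.
Summing the contributions gives betweenness(David) = 37/6.

37/6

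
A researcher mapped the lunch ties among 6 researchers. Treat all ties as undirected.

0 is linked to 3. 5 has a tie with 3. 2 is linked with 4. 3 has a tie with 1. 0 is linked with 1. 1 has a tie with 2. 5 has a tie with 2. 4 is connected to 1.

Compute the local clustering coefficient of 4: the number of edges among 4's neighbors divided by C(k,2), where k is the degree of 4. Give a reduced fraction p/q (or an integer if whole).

4's neighbors: 1 and 2 (k = 2).
Possible neighbor pairs: C(2,2) = 1. Edges among them: 1–2 → e = 1.
Clustering(4) = 1/1.

1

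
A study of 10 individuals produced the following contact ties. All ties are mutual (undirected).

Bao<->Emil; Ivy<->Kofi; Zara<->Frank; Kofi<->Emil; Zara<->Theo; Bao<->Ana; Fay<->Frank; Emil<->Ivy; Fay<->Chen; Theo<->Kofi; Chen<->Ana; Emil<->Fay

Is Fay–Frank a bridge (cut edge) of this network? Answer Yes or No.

No

Even without that edge, Fay still reaches Frank via Fay – Emil – Kofi – Theo – Zara – Frank, so the network stays connected. Not a bridge.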